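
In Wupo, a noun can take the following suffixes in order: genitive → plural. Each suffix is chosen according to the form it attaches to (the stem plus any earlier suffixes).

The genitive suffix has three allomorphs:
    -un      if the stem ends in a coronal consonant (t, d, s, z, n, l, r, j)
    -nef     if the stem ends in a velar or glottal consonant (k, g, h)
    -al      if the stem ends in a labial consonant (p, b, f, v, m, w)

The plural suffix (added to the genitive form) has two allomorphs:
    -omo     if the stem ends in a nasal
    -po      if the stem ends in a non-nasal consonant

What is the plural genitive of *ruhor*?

ruhorunomo

Since the final consonant of *ruhor* is /r/ (coronal), it takes -un, giving *ruhorun*.
The genitive form *ruhorun* — final consonant /n/ (a nasal) → -omo → *ruhorunomo*.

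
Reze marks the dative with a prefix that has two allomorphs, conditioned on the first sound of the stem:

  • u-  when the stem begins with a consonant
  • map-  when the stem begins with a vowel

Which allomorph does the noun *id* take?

map-

Since the first sound of *id* is /i/ (a vowel), it takes map-.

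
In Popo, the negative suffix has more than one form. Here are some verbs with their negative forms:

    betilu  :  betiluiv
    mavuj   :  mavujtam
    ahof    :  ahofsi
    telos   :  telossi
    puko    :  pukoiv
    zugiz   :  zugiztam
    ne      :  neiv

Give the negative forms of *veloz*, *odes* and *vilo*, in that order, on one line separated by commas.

veloztam, odessi, viloiv

The alternation tracks the final sound of the stem — -si when the stem ends in a voiceless consonant (*ahof*, *telos*); -tam when the stem ends in a voiced consonant (*mavuj*, *zugiz*); -iv when the stem ends in a vowel (*betilu*, *puko*, *ne*).
The final sound of *veloz* is /z/, which is a voiced consonant, so the suffix is -tam, giving *veloztam*.
Since the final sound of *odes* is /s/ (a voiceless consonant), it takes -si, giving *odessi*.
Since the final sound of *vilo* is /o/ (a vowel), it takes -iv, giving *viloiv*.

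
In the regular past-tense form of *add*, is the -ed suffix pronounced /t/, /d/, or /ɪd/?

/ɪd/

The stem *add* ends in /t/ or /d/.
The -ed suffix is realized as /ɪd/ after /t, d/; as /t/ after other voiceless consonants; and as /d/ after other voiced sounds.
So -ed on *add* is pronounced /ɪd/.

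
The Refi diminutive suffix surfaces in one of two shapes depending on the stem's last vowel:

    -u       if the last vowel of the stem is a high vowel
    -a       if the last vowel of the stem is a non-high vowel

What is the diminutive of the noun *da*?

*da*: last vowel = /a/, a non-high vowel → -a → *daa*.

daa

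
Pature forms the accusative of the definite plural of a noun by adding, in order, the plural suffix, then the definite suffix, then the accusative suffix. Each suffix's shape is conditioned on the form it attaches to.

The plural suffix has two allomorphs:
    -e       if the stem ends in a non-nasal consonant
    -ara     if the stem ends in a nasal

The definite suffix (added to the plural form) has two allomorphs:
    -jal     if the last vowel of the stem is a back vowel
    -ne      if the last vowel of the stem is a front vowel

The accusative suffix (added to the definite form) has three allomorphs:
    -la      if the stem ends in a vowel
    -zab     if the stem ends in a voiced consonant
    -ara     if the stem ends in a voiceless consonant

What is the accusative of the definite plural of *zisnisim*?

Since the final consonant of *zisnisim* is /m/ (a nasal), it takes -ara, giving *zisnisimara*.
Since the last vowel of the plural form *zisnisimara* is /a/ (a back vowel), it takes -jal, giving *zisnisimarajal*.
The definite form *zisnisimarajal*: final sound = /l/, a voiced consonant → -zab → *zisnisimarajalzab*.

zisnisimarajalzab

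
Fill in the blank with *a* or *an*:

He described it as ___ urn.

The indefinite article is chosen by the initial *sound* of the following word, not its spelling.
*urn* begins with the sound /ɜr/ (u pronounced /ɜr/) — a vowel sound.
So the article is *an*: He described it as an urn.

an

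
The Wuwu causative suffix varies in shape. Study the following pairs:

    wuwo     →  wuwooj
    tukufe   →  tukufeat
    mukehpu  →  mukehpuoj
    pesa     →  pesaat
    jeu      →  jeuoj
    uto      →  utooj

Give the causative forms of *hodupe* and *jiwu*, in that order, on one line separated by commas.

The alternation tracks the last vowel of the stem — -oj when the last vowel of the stem is a rounded vowel (*wuwo*, *mukehpu*, *jeu*, *uto*); -at when the last vowel of the stem is an unrounded vowel (*tukufe*, *pesa*).
The last vowel of *hodupe* is /e/, which is an unrounded vowel, so the suffix is -at, giving *hodupeat*.
*jiwu* — last vowel /u/ (a rounded vowel) → -oj → *jiwuoj*.

hodupeat, jiwuoj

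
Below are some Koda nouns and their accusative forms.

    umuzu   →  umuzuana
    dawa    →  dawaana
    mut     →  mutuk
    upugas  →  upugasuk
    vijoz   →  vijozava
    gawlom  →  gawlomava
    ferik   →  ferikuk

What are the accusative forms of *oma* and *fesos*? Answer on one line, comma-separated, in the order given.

omaana, fesosuk

Looking at the final sound of each stem: -uk when the stem ends in a voiceless consonant (*mut*, *upugas*, *ferik*); -ava when the stem ends in a voiced consonant (*vijoz*, *gawlom*); -ana when the stem ends in a vowel (*umuzu*, *dawa*).
The final sound of *oma* is /a/, which is a vowel, so the suffix is -ana, giving *omaana*.
Since the final sound of *fesos* is /s/ (a voiceless consonant), it takes -uk, giving *fesosuk*.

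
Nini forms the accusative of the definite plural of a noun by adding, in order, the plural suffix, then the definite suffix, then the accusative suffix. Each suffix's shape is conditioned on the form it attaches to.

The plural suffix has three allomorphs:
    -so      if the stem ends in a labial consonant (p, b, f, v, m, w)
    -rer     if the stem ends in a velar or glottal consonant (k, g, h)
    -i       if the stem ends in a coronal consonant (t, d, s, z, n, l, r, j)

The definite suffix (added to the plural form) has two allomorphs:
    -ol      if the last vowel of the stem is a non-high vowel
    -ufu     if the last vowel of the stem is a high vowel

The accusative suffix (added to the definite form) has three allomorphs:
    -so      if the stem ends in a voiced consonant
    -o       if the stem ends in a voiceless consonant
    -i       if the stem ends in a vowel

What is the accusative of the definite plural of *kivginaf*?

*kivginaf* — final consonant /f/ (labial) → -so → *kivginafso*.
Since the last vowel of the plural form *kivginafso* is /o/ (a non-high vowel), it takes -ol, giving *kivginafsool*.
The final sound of the definite form *kivginafsool* is /l/, which is a voiced consonant, so the accusative suffix is -so, giving *kivginafsoolso*.

kivginafsoolso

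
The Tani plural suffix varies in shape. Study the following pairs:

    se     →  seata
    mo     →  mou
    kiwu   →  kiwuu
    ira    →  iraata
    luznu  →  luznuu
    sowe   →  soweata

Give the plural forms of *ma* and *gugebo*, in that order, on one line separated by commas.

maata, gugebou

Looking at the last vowel of each stem: -u when the last vowel of the stem is a rounded vowel (*mo*, *kiwu*, *luznu*); -ata when the last vowel of the stem is an unrounded vowel (*se*, *ira*, *sowe*).
The last vowel of *ma* is /a/, which is an unrounded vowel, so the suffix is -ata, giving *maata*.
*gugebo* — last vowel /o/ (a rounded vowel) → -u → *gugebou*.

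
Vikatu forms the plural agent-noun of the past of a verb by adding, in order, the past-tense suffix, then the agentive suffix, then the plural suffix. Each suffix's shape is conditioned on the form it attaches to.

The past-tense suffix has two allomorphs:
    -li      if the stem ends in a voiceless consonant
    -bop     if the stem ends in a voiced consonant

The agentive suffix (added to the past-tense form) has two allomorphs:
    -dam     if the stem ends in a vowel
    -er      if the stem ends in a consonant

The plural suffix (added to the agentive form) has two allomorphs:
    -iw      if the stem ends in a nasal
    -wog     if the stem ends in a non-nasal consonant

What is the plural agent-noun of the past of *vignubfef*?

*vignubfef* — final consonant /f/ (voiceless) → -li → *vignubfefli*.
The past-tense form *vignubfefli* — final sound /i/ (a vowel) → -dam → *vignubfeflidam*.
The agentive form *vignubfeflidam*: final consonant = /m/, a nasal → -iw → *vignubfeflidamiw*.

vignubfeflidamiw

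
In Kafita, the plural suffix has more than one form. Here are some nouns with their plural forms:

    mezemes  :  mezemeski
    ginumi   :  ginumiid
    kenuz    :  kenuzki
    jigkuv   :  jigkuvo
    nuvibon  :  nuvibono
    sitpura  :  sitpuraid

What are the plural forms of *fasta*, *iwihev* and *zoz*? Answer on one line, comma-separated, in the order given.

fastaid, iwihevo, zozki

The pattern is sibilance of the final sound: -ki when the stem ends in a sibilant (*mezemes*, *kenuz*); -o when the stem ends in a non-sibilant consonant (*jigkuv*, *nuvibon*); -id when the stem ends in a vowel (*ginumi*, *sitpura*).
The final sound of *fasta* is /a/, which is a vowel, so the suffix is -id, giving *fastaid*.
*iwihev* — final sound /v/ (a non-sibilant consonant) → -o → *iwihevo*.
Since the final sound of *zoz* is /z/ (a sibilant), it takes -ki, giving *zozki*.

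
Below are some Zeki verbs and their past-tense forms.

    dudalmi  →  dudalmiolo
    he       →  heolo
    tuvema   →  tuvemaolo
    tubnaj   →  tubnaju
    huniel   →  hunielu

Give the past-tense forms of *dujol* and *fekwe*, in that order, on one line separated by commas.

The alternation tracks the final sound of the stem — -u when the stem ends in a consonant (*tubnaj*, *huniel*); -olo when the stem ends in a vowel (*dudalmi*, *he*, *tuvema*).
Since the final sound of *dujol* is /l/ (a consonant), it takes -u, giving *dujolu*.
Since the final sound of *fekwe* is /e/ (a vowel), it takes -olo, giving *fekweolo*.

dujolu, fekweolo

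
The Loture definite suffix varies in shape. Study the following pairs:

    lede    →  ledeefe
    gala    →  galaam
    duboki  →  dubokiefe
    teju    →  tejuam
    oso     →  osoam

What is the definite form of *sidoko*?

sidokoam

The alternation tracks the last vowel of the stem — -efe when the last vowel of the stem is a front vowel (*lede*, *duboki*); -am when the last vowel of the stem is a back vowel (*gala*, *teju*, *oso*).
*sidoko*: last vowel = /o/, a back vowel → -am → *sidokoam*.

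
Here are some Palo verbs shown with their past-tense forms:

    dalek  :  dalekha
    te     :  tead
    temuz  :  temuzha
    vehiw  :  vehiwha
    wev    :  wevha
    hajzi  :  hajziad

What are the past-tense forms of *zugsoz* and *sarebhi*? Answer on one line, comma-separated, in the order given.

zugsozha, sarebhiad

The alternation tracks the final sound of the stem — -ha when the stem ends in a consonant (*dalek*, *temuz*, *vehiw*, *wev*); -ad when the stem ends in a vowel (*te*, *hajzi*).
Since the final sound of *zugsoz* is /z/ (a consonant), it takes -ha, giving *zugsozha*.
*sarebhi*: final sound = /i/, a vowel → -ad → *sarebhiad*.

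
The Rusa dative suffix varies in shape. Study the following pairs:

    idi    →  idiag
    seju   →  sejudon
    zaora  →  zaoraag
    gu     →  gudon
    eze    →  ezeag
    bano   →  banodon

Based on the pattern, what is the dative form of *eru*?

Looking at the last vowel of each stem: -don when the last vowel of the stem is a rounded vowel (*seju*, *gu*, *bano*); -ag when the last vowel of the stem is an unrounded vowel (*idi*, *zaora*, *eze*).
Since the last vowel of *eru* is /u/ (a rounded vowel), it takes -don, giving *erudon*.

erudon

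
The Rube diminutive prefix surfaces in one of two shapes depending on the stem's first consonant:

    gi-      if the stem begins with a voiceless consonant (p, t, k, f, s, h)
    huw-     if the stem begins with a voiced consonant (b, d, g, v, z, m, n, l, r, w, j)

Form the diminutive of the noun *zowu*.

huwzowu

*zowu* — first consonant /z/ (voiced) → huw- → *huwzowu*.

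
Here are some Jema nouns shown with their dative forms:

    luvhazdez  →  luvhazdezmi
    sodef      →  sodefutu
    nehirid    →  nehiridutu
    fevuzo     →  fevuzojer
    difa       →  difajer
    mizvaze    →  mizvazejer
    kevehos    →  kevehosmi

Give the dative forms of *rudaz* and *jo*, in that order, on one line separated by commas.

The pattern is sibilance of the final sound: -mi when the stem ends in a sibilant (*luvhazdez*, *kevehos*); -utu when the stem ends in a non-sibilant consonant (*sodef*, *nehirid*); -jer when the stem ends in a vowel (*fevuzo*, *difa*, *mizvaze*).
*rudaz*: final sound = /z/, a sibilant → -mi → *rudazmi*.
Since the final sound of *jo* is /o/ (a vowel), it takes -jer, giving *jojer*.

rudazmi, jojer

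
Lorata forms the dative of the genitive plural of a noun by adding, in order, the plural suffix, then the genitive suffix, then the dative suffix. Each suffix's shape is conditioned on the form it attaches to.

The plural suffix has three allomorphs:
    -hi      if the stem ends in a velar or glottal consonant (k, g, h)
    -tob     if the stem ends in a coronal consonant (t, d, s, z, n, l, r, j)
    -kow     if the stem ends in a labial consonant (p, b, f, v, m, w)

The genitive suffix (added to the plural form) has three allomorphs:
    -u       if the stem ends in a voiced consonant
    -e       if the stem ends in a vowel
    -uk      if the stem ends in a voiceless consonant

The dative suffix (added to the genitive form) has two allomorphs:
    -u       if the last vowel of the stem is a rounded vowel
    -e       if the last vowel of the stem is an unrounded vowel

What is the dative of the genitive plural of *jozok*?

jozokhiee

*jozok*: final consonant = /k/, velar/glottal → -hi → *jozokhi*.
The final sound of the plural form *jozokhi* is /i/, which is a vowel, so the genitive suffix is -e, giving *jozokhie*.
Since the last vowel of the genitive form *jozokhie* is /e/ (an unrounded vowel), it takes -e, giving *jozokhiee*.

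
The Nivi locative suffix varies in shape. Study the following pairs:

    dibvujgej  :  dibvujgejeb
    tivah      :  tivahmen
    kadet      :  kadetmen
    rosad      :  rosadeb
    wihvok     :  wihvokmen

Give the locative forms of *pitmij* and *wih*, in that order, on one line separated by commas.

Looking at the final consonant of each stem: -men when the stem ends in a voiceless consonant (*tivah*, *kadet*, *wihvok*); -eb when the stem ends in a voiced consonant (*dibvujgej*, *rosad*).
Since the final consonant of *pitmij* is /j/ (voiced), it takes -eb, giving *pitmijeb*.
The final consonant of *wih* is /h/, which is voiceless, so the suffix is -men, giving *wihmen*.

pitmijeb, wihmen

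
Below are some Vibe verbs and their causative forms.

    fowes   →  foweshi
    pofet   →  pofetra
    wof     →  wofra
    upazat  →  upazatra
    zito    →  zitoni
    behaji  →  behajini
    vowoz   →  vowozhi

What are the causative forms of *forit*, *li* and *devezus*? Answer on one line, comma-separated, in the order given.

Looking at the final sound of each stem: -hi when the stem ends in a sibilant (*fowes*, *vowoz*); -ra when the stem ends in a non-sibilant consonant (*pofet*, *wof*, *upazat*); -ni when the stem ends in a vowel (*zito*, *behaji*).
*forit*: final sound = /t/, a non-sibilant consonant → -ra → *foritra*.
*li*: final sound = /i/, a vowel → -ni → *lini*.
*devezus*: final sound = /s/, a sibilant → -hi → *devezushi*.

foritra, lini, devezushi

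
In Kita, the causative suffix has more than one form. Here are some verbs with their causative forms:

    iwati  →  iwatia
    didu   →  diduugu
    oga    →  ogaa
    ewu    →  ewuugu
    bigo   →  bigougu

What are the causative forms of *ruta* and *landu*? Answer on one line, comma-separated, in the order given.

rutaa, landuugu

Looking at the last vowel of each stem: -ugu when the last vowel of the stem is a rounded vowel (*didu*, *ewu*, *bigo*); -a when the last vowel of the stem is an unrounded vowel (*iwati*, *oga*).
*ruta* — last vowel /a/ (an unrounded vowel) → -a → *rutaa*.
*landu*: last vowel = /u/, a rounded vowel → -ugu → *landuugu*.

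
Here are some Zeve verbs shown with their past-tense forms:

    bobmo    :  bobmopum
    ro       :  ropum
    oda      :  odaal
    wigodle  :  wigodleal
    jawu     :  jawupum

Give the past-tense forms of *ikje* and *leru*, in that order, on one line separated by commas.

The pattern is rounding harmony: -pum when the last vowel of the stem is a rounded vowel (*bobmo*, *ro*, *jawu*); -al when the last vowel of the stem is an unrounded vowel (*oda*, *wigodle*).
*ikje*: last vowel = /e/, an unrounded vowel → -al → *ikjeal*.
Since the last vowel of *leru* is /u/ (a rounded vowel), it takes -pum, giving *lerupum*.

ikjeal, lerupum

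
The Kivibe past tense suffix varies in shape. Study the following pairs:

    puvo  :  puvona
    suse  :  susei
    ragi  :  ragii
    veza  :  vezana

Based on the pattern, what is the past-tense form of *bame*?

bamei

Looking at the last vowel of each stem: -i when the last vowel of the stem is a front vowel (*suse*, *ragi*); -na when the last vowel of the stem is a back vowel (*puvo*, *veza*).
*bame* — last vowel /e/ (a front vowel) → -i → *bamei*.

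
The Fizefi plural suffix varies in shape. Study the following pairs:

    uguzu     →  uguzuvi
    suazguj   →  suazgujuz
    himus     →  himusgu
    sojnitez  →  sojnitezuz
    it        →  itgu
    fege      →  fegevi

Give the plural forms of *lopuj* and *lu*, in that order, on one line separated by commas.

The suffix is conditioned by the final sound: -gu when the stem ends in a voiceless consonant (*himus*, *it*); -uz when the stem ends in a voiced consonant (*suazguj*, *sojnitez*); -vi when the stem ends in a vowel (*uguzu*, *fege*).
Since the final sound of *lopuj* is /j/ (a voiced consonant), it takes -uz, giving *lopujuz*.
The final sound of *lu* is /u/, which is a vowel, so the suffix is -vi, giving *luvi*.

lopujuz, luvi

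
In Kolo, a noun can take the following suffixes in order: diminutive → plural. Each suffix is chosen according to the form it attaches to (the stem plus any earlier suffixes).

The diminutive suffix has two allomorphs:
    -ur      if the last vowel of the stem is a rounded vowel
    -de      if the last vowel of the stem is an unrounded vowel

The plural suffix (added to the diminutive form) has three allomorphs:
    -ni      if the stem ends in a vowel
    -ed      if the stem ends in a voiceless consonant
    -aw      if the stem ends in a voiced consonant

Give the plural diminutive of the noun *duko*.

The last vowel of *duko* is /o/, which is a rounded vowel, so the diminutive suffix is -ur, giving *dukour*.
The diminutive form *dukour*: final sound = /r/, a voiced consonant → -aw → *dukouraw*.

dukouraw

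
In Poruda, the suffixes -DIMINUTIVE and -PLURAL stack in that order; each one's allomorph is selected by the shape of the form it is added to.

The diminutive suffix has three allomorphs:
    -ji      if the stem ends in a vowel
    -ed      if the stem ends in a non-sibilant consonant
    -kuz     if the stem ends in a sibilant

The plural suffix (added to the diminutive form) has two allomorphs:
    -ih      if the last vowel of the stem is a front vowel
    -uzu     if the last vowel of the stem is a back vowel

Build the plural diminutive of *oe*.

oejiih

The final sound of *oe* is /e/, which is a vowel, so the diminutive suffix is -ji, giving *oeji*.
The diminutive form *oeji* — last vowel /i/ (a front vowel) → -ih → *oejiih*.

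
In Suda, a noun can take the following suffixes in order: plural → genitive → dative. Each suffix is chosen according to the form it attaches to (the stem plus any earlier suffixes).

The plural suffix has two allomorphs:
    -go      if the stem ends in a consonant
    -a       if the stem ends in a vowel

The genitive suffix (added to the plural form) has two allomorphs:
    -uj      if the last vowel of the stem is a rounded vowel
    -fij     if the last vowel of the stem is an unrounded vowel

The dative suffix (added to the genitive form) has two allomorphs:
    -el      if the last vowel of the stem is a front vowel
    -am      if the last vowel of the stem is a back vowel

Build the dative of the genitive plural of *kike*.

The final sound of *kike* is /e/, which is a vowel, so the plural suffix is -a, giving *kikea*.
The plural form *kikea*: last vowel = /a/, an unrounded vowel → -fij → *kikeafij*.
The genitive form *kikeafij* — last vowel /i/ (a front vowel) → -el → *kikeafijel*.

kikeafijel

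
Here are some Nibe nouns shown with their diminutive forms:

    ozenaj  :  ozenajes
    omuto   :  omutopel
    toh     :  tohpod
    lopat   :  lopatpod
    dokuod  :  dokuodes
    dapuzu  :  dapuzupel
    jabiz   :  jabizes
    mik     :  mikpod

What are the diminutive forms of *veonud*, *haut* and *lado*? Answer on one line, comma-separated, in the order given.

The alternation tracks the final sound of the stem — -pod when the stem ends in a voiceless consonant (*toh*, *lopat*, *mik*); -es when the stem ends in a voiced consonant (*ozenaj*, *dokuod*, *jabiz*); -pel when the stem ends in a vowel (*omuto*, *dapuzu*).
The final sound of *veonud* is /d/, which is a voiced consonant, so the suffix is -es, giving *veonudes*.
*haut*: final sound = /t/, a voiceless consonant → -pod → *hautpod*.
*lado*: final sound = /o/, a vowel → -pel → *ladopel*.

veonudes, hautpod, ladopel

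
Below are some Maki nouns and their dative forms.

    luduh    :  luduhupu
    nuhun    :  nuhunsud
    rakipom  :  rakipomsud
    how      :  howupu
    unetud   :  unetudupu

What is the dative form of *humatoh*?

Looking at the final consonant of each stem: -sud when the stem ends in a nasal (*nuhun*, *rakipom*); -upu when the stem ends in a non-nasal consonant (*luduh*, *how*, *unetud*).
*humatoh* — final consonant /h/ (non-nasal) → -upu → *humatohupu*.

humatohupu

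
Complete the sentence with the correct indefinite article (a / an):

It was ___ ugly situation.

The indefinite article is chosen by the initial *sound* of the following word, not its spelling.
*ugly* begins with the sound /ʌ/ (u pronounced /ʌ/) — a vowel sound.
So the article is *an*: It was an ugly situation.

an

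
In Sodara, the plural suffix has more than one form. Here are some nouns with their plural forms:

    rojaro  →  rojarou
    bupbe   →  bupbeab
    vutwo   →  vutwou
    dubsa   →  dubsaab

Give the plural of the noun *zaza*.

zazaab

The alternation tracks the last vowel of the stem — -u when the last vowel of the stem is a rounded vowel (*rojaro*, *vutwo*); -ab when the last vowel of the stem is an unrounded vowel (*bupbe*, *dubsa*).
*zaza*: last vowel = /a/, an unrounded vowel → -ab → *zazaab*.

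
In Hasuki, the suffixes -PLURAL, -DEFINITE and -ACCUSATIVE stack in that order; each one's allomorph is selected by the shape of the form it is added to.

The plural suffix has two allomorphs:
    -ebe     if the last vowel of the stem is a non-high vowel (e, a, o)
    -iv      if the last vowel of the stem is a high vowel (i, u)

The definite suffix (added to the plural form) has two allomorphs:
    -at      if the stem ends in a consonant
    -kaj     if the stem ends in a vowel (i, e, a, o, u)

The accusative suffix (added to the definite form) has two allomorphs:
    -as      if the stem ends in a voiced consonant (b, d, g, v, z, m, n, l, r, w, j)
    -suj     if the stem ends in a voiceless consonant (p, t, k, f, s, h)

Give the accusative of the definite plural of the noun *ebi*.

*ebi* — last vowel /i/ (a high vowel) → -iv → *ebiiv*.
The plural form *ebiiv* — final sound /v/ (a consonant) → -at → *ebiivat*.
Since the final consonant of the definite form *ebiivat* is /t/ (voiceless), it takes -suj, giving *ebiivatsuj*.

ebiivatsuj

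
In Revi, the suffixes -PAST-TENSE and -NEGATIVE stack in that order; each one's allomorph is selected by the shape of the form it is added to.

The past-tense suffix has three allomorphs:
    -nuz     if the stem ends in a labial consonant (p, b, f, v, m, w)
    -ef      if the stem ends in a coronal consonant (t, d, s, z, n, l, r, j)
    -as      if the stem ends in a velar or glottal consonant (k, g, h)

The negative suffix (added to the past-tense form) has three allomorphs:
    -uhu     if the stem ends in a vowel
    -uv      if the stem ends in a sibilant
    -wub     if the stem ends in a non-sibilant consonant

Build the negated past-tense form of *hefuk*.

*hefuk*: final consonant = /k/, velar/glottal → -as → *hefukas*.
The final sound of the past-tense form *hefukas* is /s/, which is a sibilant, so the negative suffix is -uv, giving *hefukasuv*.

hefukasuv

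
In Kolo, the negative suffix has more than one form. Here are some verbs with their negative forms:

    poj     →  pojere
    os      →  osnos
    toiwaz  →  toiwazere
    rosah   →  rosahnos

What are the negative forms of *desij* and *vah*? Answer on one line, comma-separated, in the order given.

desijere, vahnos

The pattern is voicing of the final consonant: -nos when the stem ends in a voiceless consonant (*os*, *rosah*); -ere when the stem ends in a voiced consonant (*poj*, *toiwaz*).
Since the final consonant of *desij* is /j/ (voiced), it takes -ere, giving *desijere*.
*vah*: final consonant = /h/, voiceless → -nos → *vahnos*.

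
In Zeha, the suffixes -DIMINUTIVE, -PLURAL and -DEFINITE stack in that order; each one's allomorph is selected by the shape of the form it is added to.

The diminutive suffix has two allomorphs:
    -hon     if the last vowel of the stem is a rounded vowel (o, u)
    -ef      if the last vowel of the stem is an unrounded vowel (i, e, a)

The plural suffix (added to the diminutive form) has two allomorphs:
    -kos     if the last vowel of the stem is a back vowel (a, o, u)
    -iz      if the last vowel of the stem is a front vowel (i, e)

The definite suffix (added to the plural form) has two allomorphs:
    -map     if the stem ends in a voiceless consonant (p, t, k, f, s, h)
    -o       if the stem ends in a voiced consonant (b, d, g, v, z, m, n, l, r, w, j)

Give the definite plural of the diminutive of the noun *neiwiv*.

*neiwiv*: last vowel = /i/, an unrounded vowel → -ef → *neiwivef*.
Since the last vowel of the diminutive form *neiwivef* is /e/ (a front vowel), it takes -iz, giving *neiwivefiz*.
The final consonant of the plural form *neiwivefiz* is /z/, which is voiced, so the definite suffix is -o, giving *neiwivefizo*.

neiwivefizo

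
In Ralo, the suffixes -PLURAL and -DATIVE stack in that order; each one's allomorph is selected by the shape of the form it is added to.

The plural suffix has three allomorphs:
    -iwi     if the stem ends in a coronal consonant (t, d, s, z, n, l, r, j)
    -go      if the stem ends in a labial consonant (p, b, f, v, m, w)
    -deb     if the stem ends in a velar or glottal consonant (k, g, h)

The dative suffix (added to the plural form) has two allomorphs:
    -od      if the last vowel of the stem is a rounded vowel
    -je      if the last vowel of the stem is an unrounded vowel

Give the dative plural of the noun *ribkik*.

ribkikdebje

*ribkik* — final consonant /k/ (velar/glottal) → -deb → *ribkikdeb*.
The plural form *ribkikdeb*: last vowel = /e/, an unrounded vowel → -je → *ribkikdebje*.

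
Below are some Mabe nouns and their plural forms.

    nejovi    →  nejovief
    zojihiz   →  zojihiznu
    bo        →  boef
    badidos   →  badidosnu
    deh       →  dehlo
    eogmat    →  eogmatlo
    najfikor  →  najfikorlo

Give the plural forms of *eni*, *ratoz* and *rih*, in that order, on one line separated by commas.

enief, ratoznu, rihlo

The pattern is sibilance of the final sound: -nu when the stem ends in a sibilant (*zojihiz*, *badidos*); -lo when the stem ends in a non-sibilant consonant (*deh*, *eogmat*, *najfikor*); -ef when the stem ends in a vowel (*nejovi*, *bo*).
The final sound of *eni* is /i/, which is a vowel, so the suffix is -ef, giving *enief*.
*ratoz*: final sound = /z/, a sibilant → -nu → *ratoznu*.
Since the final sound of *rih* is /h/ (a non-sibilant consonant), it takes -lo, giving *rihlo*.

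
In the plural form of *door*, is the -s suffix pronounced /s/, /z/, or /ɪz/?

The stem *door* ends in a voiced non-sibilant sound.
The plural suffix surfaces as /ɪz/ after sibilants, /s/ after other voiceless consonants, and /z/ after other voiced sounds.
So the plural -s on *door* is pronounced /z/.

/z/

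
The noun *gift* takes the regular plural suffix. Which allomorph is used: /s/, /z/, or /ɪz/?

/s/

The stem *gift* ends in a voiceless non-sibilant consonant.
The plural suffix surfaces as /ɪz/ after sibilants, /s/ after other voiceless consonants, and /z/ after other voiced sounds.
So the plural -s on *gift* is pronounced /s/.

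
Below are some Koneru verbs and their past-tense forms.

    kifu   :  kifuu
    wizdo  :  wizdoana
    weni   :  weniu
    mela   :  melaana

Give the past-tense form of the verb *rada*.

radaana

The suffix is conditioned by the last vowel: -u when the last vowel of the stem is a high vowel (*kifu*, *weni*); -ana when the last vowel of the stem is a non-high vowel (*wizdo*, *mela*).
Since the last vowel of *rada* is /a/ (a non-high vowel), it takes -ana, giving *radaana*.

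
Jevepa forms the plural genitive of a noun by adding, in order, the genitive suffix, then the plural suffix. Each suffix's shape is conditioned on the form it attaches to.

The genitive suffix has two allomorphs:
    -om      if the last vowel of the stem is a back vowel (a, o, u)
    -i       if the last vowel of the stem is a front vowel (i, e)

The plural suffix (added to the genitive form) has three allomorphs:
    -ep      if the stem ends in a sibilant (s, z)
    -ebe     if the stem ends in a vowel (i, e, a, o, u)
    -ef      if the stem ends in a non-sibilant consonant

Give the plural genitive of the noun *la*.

*la* — last vowel /a/ (a back vowel) → -om → *laom*.
The final sound of the genitive form *laom* is /m/, which is a non-sibilant consonant, so the plural suffix is -ef, giving *laomef*.

laomef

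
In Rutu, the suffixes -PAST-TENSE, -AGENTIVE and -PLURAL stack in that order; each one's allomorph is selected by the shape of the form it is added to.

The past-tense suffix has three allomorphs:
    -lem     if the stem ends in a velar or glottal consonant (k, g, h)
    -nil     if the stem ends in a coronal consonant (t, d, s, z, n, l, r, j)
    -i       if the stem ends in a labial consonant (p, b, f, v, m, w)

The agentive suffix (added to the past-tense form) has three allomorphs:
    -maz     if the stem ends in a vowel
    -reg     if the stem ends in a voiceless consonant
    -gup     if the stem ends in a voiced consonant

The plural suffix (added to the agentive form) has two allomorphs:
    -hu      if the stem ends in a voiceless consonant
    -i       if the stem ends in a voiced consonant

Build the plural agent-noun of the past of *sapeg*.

sapeglemguphu

The final consonant of *sapeg* is /g/, which is velar/glottal, so the past-tense suffix is -lem, giving *sapeglem*.
The final sound of the past-tense form *sapeglem* is /m/, which is a voiced consonant, so the agentive suffix is -gup, giving *sapeglemgup*.
The agentive form *sapeglemgup*: final consonant = /p/, voiceless → -hu → *sapeglemguphu*.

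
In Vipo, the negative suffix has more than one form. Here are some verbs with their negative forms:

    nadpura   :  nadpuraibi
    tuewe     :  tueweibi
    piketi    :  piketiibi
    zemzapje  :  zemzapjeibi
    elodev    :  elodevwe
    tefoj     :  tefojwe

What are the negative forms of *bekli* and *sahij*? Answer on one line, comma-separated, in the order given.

bekliibi, sahijwe

Looking at the final sound of each stem: -we when the stem ends in a consonant (*elodev*, *tefoj*); -ibi when the stem ends in a vowel (*nadpura*, *tuewe*, *piketi*, *zemzapje*).
The final sound of *bekli* is /i/, which is a vowel, so the suffix is -ibi, giving *bekliibi*.
*sahij*: final sound = /j/, a consonant → -we → *sahijwe*.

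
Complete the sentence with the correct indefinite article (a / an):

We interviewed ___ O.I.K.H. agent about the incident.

The indefinite article is chosen by the initial *sound* of the following word, not its spelling.
The initialism *O.I.K.H.* is read letter by letter; the first letter, O, is pronounced /oʊ/, which begins with a vowel sound.
So the article is *an*: We interviewed an O.I.K.H. agent about the incident.

an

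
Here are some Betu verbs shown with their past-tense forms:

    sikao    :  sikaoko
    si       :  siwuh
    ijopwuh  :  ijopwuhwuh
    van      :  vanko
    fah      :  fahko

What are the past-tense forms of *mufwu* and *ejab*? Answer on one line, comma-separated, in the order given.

mufwuwuh, ejabko

The suffix is conditioned by the last vowel: -wuh when the last vowel of the stem is a high vowel (*si*, *ijopwuh*); -ko when the last vowel of the stem is a non-high vowel (*sikao*, *van*, *fah*).
Since the last vowel of *mufwu* is /u/ (a high vowel), it takes -wuh, giving *mufwuwuh*.
Since the last vowel of *ejab* is /a/ (a non-high vowel), it takes -ko, giving *ejabko*.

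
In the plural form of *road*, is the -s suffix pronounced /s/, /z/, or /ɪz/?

The stem *road* ends in a voiced non-sibilant sound.
The plural suffix surfaces as /ɪz/ after sibilants, /s/ after other voiceless consonants, and /z/ after other voiced sounds.
So the plural -s on *road* is pronounced /z/.

/z/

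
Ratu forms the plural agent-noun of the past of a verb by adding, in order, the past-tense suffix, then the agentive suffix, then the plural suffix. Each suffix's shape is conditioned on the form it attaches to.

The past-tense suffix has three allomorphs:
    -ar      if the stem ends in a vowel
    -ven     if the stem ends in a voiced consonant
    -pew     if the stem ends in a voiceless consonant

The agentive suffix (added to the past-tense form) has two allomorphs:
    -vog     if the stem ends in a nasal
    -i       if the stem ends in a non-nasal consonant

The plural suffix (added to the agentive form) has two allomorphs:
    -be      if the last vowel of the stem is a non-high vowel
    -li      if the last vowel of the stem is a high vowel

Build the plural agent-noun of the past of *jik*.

jikpewili

The final sound of *jik* is /k/, which is a voiceless consonant, so the past-tense suffix is -pew, giving *jikpew*.
The past-tense form *jikpew* — final consonant /w/ (non-nasal) → -i → *jikpewi*.
The agentive form *jikpewi* — last vowel /i/ (a high vowel) → -li → *jikpewili*.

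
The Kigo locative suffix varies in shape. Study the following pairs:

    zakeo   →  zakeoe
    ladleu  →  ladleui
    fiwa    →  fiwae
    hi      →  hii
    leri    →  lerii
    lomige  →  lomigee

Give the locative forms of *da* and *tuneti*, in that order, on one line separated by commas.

The pattern is height harmony: -i when the last vowel of the stem is a high vowel (*ladleu*, *hi*, *leri*); -e when the last vowel of the stem is a non-high vowel (*zakeo*, *fiwa*, *lomige*).
Since the last vowel of *da* is /a/ (a non-high vowel), it takes -e, giving *dae*.
*tuneti* — last vowel /i/ (a high vowel) → -i → *tunetii*.

dae, tunetii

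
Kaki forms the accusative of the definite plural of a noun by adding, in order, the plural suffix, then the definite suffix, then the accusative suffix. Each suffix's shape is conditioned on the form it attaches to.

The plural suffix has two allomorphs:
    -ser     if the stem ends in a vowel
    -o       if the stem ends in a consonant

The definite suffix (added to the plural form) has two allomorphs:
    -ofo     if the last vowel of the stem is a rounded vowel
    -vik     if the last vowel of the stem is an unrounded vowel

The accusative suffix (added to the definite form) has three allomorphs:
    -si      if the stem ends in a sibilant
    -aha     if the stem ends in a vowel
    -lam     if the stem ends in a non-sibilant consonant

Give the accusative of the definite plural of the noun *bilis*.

The final sound of *bilis* is /s/, which is a consonant, so the plural suffix is -o, giving *biliso*.
Since the last vowel of the plural form *biliso* is /o/ (a rounded vowel), it takes -ofo, giving *bilisoofo*.
The final sound of the definite form *bilisoofo* is /o/, which is a vowel, so the accusative suffix is -aha, giving *bilisoofoaha*.

bilisoofoaha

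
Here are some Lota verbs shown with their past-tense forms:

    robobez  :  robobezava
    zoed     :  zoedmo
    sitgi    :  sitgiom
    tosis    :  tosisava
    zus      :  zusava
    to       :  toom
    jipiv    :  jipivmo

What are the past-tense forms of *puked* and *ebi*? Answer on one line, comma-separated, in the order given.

pukedmo, ebiom

The pattern is sibilance of the final sound: -ava when the stem ends in a sibilant (*robobez*, *tosis*, *zus*); -mo when the stem ends in a non-sibilant consonant (*zoed*, *jipiv*); -om when the stem ends in a vowel (*sitgi*, *to*).
*puked* — final sound /d/ (a non-sibilant consonant) → -mo → *pukedmo*.
*ebi* — final sound /i/ (a vowel) → -om → *ebiom*.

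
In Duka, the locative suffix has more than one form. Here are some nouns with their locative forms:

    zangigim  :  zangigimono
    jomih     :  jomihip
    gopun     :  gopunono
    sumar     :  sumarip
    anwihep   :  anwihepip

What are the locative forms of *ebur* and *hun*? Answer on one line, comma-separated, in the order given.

The suffix is conditioned by the final consonant: -ono when the stem ends in a nasal (*zangigim*, *gopun*); -ip when the stem ends in a non-nasal consonant (*jomih*, *sumar*, *anwihep*).
*ebur* — final consonant /r/ (non-nasal) → -ip → *eburip*.
The final consonant of *hun* is /n/, which is a nasal, so the suffix is -ono, giving *hunono*.

eburip, hunono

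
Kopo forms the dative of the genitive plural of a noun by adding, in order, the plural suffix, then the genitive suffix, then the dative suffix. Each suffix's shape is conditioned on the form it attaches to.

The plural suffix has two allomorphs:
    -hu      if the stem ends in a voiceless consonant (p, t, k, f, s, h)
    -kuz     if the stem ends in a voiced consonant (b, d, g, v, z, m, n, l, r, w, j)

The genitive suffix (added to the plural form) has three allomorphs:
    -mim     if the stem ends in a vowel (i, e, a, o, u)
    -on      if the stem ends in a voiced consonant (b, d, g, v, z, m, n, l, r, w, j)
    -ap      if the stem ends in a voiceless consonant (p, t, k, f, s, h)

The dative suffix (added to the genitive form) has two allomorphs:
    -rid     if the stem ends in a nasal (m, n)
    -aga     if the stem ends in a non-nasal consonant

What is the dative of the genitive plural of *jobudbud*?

jobudbudkuzonrid

The final consonant of *jobudbud* is /d/, which is voiced, so the plural suffix is -kuz, giving *jobudbudkuz*.
The plural form *jobudbudkuz*: final sound = /z/, a voiced consonant → -on → *jobudbudkuzon*.
The final consonant of the genitive form *jobudbudkuzon* is /n/, which is a nasal, so the dative suffix is -rid, giving *jobudbudkuzonrid*.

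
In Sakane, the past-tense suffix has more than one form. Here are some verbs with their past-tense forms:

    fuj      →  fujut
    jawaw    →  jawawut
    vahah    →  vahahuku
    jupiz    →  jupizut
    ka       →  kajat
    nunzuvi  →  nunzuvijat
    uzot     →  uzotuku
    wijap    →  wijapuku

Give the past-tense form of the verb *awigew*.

The alternation tracks the final sound of the stem — -uku when the stem ends in a voiceless consonant (*vahah*, *uzot*, *wijap*); -ut when the stem ends in a voiced consonant (*fuj*, *jawaw*, *jupiz*); -jat when the stem ends in a vowel (*ka*, *nunzuvi*).
The final sound of *awigew* is /w/, which is a voiced consonant, so the suffix is -ut, giving *awigewut*.

awigewut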